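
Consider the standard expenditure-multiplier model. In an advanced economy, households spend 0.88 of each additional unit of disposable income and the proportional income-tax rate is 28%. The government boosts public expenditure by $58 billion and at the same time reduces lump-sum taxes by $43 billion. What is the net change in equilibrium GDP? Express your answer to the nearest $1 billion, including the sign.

Expenditure multiplier = 1/(1 − c(1−t)) = 1/(1 − 0.88×0.72) = 1/0.3664 ≈ 2.729.
ΔG contributes k·ΔG = (+$58 billion) / 0.3664 ≈ +$158.3 billion.
ΔT of −$43 billion changes first-round spending by −c·ΔT = +$37.84 billion, contributing k·(−c·ΔT) = (+$37.84 billion) / 0.3664 ≈ +$103.3 billion.
Net ΔY = k(ΔG − c·ΔT) = (+$95.84 billion) / 0.3664 ≈ +$262 billion.

+$262 billion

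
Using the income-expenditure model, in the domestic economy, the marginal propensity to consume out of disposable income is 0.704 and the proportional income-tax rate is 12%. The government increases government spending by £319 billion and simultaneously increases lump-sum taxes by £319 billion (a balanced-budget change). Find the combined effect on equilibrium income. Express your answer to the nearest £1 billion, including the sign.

Expenditure multiplier = 1/(1 − c(1−t)) = 1/(1 − 0.704×0.88) = 1/0.38048 ≈ 2.628.
ΔG contributes k·ΔG = (+£319 billion) / 0.38048 ≈ +£838.4 billion.
ΔT of +£319 billion changes first-round spending by −c·ΔT = −£224.576 billion, contributing k·(−c·ΔT) = (−£224.576 billion) / 0.38048 ≈ −£590.2 billion.
Net ΔY = k(ΔG − c·ΔT) = (+£94.424 billion) / 0.38048 ≈ +£248 billion.

+£248 billion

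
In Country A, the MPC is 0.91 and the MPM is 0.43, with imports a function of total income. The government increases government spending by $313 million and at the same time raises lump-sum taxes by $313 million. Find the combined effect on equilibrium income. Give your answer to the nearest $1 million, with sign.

+$54 million

Expenditure multiplier = 1/(1 − c + m) = 1/(1 − 0.91 + 0.43) = 1/0.52 ≈ 1.923.
ΔG contributes k·ΔG = (+$313 million) / 0.52 ≈ +$601.9 million.
ΔT of +$313 million changes first-round spending by −c·ΔT = −$284.83 million, contributing k·(−c·ΔT) = (−$284.83 million) / 0.52 ≈ −$547.8 million.
Net ΔY = k(ΔG − c·ΔT) = (+$28.17 million) / 0.52 ≈ +$54 million.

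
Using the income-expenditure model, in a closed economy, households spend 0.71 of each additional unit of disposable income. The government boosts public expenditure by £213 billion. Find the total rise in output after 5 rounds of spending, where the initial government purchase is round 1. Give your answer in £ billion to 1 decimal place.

Round 1 adds ΔG = £213 billion; each later round is MPC = 0.71 times the previous.
After 5 rounds: 213 + 151.23 + 107.3733 + 76.235043 + 54.12688053 = ΔG·(1 − c^5)/(1 − c) = 213 × (1 − 0.1804229351)/0.29 ≈ £602 billion.

£602.0 billion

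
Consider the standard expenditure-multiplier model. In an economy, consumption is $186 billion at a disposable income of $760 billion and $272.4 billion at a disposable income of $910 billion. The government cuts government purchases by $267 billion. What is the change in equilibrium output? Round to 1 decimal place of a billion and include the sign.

MPC = ΔC/ΔYd = (272.4 − 186)/(910 − 760) = 86.4/150 = 0.576.
Government-spending multiplier = 1/(1 − MPC) = 1/(1 − 0.576) = 1/0.424 ≈ 2.358.
ΔY = k × ΔG = (−$267 billion) / 0.424 ≈ −$629.7 billion.

−$629.7 billion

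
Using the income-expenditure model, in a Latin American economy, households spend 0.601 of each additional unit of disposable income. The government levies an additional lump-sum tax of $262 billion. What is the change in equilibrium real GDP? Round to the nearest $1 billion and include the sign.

−$395 billion

A lump-sum tax change of +$262 billion shifts disposable income by −$262 billion; first-round consumption changes by −c × ΔT = −0.601 × (+$262 billion) = −$157.462 billion.
Expenditure multiplier = 1/(1 − MPC) = 1/(1 − 0.601) = 1/0.399 ≈ 2.506.
The tax multiplier is −c × k ≈ −1.506, so ΔY = k × (−c·ΔT) = (−$157.462 billion) / 0.399 ≈ −$395 billion.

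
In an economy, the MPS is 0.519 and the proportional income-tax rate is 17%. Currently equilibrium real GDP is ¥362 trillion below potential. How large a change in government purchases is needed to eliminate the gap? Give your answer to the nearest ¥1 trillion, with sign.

MPC = 1 − MPS = 1 − 0.519 = 0.481.
Spending multiplier = 1/(1 − c(1−t)) = 1/(1 − 0.481×0.83) = 1/0.60077 ≈ 1.665.
Need ΔY = +¥362 trillion, so ΔG = ΔY/k = (+¥362 trillion) × 0.60077 ≈ +¥217 trillion.
The government should increase government purchases by ¥217 trillion.

+¥217 trillion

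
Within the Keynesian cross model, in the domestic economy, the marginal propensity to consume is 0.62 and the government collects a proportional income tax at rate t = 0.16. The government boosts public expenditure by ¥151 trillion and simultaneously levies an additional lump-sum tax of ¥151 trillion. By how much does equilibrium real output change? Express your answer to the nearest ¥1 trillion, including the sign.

+¥120 trillion

Expenditure multiplier = 1/(1 − c(1−t)) = 1/(1 − 0.62×0.84) = 1/0.4792 ≈ 2.087.
ΔG contributes k·ΔG = (+¥151 trillion) / 0.4792 ≈ +¥315.1 trillion.
ΔT of +¥151 trillion changes first-round spending by −c·ΔT = −¥93.62 trillion, contributing k·(−c·ΔT) = (−¥93.62 trillion) / 0.4792 ≈ −¥195.4 trillion.
Net ΔY = k(ΔG − c·ΔT) = (+¥57.38 trillion) / 0.4792 ≈ +¥120 trillion.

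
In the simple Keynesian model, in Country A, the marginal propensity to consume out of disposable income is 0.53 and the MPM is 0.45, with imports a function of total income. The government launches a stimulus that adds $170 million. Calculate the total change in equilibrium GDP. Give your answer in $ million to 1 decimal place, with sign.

+$184.8 million

Expenditure multiplier = 1/(1 − c + m) = 1/(1 − 0.53 + 0.45) = 1/0.92 ≈ 1.087.
ΔY = k × ΔG = (+$170 million) / 0.92 ≈ +$184.8 million.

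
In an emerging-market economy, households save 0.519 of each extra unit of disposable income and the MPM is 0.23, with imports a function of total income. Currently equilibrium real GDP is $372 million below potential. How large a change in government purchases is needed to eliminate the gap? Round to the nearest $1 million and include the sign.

+$279 million

MPC = 1 − MPS = 1 − 0.519 = 0.481.
Spending multiplier = 1/(1 − c + m) = 1/(1 − 0.481 + 0.23) = 1/0.749 ≈ 1.335.
Need ΔY = +$372 million, so ΔG = ΔY/k = (+$372 million) × 0.749 ≈ +$279 million.
The government should increase government purchases by $279 million.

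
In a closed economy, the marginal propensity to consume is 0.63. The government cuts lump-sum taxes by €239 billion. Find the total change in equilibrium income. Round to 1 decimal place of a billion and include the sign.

+€406.9 billion

A lump-sum tax change of −€239 billion shifts disposable income by +€239 billion; first-round consumption changes by −c × ΔT = −0.63 × (−€239 billion) = +€150.57 billion.
Expenditure multiplier = 1/(1 − MPC) = 1/(1 − 0.63) = 1/0.37 ≈ 2.703.
The tax multiplier is −c × k ≈ −1.703, so ΔY = k × (−c·ΔT) = (+€150.57 billion) / 0.37 ≈ +€406.9 billion.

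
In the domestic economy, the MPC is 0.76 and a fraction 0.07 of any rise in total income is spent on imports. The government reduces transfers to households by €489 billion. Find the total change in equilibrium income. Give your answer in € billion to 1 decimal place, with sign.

The transfer change shifts disposable income by −€489 billion, so first-round consumption changes by c·ΔTR = 0.76 × (−€489 billion) = −€371.64 billion.
Expenditure multiplier = 1/(1 − c + m) = 1/(1 − 0.76 + 0.07) = 1/0.31 ≈ 3.226.
The transfer multiplier is c × k ≈ 2.452, so ΔY = k × (c·ΔTR) = (−€371.64 billion) / 0.31 ≈ −€1,198.8 billion.

−€1,198.8 billion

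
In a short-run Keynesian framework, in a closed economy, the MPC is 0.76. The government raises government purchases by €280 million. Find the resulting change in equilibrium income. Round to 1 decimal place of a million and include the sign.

Spending multiplier = 1/(1 − MPC) = 1/(1 − 0.76) = 1/0.24 ≈ 4.167.
ΔY = k × ΔG = (+€280 million) / 0.24 ≈ +€1,166.7 million.

+€1,166.7 million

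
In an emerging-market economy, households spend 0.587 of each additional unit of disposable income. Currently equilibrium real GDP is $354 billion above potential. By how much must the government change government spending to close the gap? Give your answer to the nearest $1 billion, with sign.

Spending multiplier = 1/(1 − MPC) = 1/(1 − 0.587) = 1/0.413 ≈ 2.421.
Need ΔY = −$354 billion, so ΔG = ΔY/k = (−$354 billion) × 0.413 ≈ −$146 billion.
The government should cut government spending by $146 billion.

−$146 billion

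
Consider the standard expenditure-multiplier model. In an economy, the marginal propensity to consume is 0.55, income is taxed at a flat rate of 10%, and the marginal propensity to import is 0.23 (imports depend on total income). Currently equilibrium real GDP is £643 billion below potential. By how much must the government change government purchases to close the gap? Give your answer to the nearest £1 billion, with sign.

+£473 billion

Spending multiplier = 1/(1 − c(1−t) + m) = 1/(1 − 0.55×0.9 + 0.23) = 1/0.735 ≈ 1.361.
Need ΔY = +£643 billion, so ΔG = ΔY/k = (+£643 billion) × 0.735 ≈ +£473 billion.
The government should increase government purchases by £473 billion.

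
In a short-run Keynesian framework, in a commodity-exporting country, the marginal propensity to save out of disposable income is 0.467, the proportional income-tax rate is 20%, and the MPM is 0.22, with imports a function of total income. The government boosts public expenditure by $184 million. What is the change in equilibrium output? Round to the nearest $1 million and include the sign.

+$232 million

MPC = 1 − MPS = 1 − 0.467 = 0.533.
Spending multiplier = 1/(1 − c(1−t) + m) = 1/(1 − 0.533×0.8 + 0.22) = 1/0.7936 ≈ 1.26.
ΔY = k × ΔG = (+$184 million) / 0.7936 ≈ +$232 million.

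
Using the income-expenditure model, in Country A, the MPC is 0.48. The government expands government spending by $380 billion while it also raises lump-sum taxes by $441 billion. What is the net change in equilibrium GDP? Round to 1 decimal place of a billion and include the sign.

Expenditure multiplier = 1/(1 − MPC) = 1/(1 − 0.48) = 1/0.52 ≈ 1.923.
ΔG contributes k·ΔG = (+$380 billion) / 0.52 ≈ +$730.8 billion.
ΔT of +$441 billion changes first-round spending by −c·ΔT = −$211.68 billion, contributing k·(−c·ΔT) = (−$211.68 billion) / 0.52 ≈ −$407.1 billion.
Net ΔY = k(ΔG − c·ΔT) = (+$168.32 billion) / 0.52 ≈ +$323.7 billion.

+$323.7 billion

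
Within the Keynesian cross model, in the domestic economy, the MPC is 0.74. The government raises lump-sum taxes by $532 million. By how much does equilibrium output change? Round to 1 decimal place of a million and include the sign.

−$1,514.2 million

A lump-sum tax change of +$532 million shifts disposable income by −$532 million; first-round consumption changes by −c × ΔT = −0.74 × (+$532 million) = −$393.68 million.
Expenditure multiplier = 1/(1 − MPC) = 1/(1 − 0.74) = 1/0.26 ≈ 3.846.
The tax multiplier is −c × k ≈ −2.846, so ΔY = k × (−c·ΔT) = (−$393.68 million) / 0.26 ≈ −$1,514.2 million.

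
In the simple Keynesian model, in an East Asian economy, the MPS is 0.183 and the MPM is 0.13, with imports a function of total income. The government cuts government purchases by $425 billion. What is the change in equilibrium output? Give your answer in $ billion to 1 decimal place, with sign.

MPC = 1 − MPS = 1 − 0.183 = 0.817.
Expenditure multiplier = 1/(1 − c + m) = 1/(1 − 0.817 + 0.13) = 1/0.313 ≈ 3.195.
ΔY = k × ΔG = (−$425 billion) / 0.313 ≈ −$1,357.8 billion.

−$1,357.8 billion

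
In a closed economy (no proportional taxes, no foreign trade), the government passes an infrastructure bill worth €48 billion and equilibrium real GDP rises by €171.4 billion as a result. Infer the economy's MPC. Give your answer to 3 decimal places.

Implied spending multiplier k = ΔY/ΔG = 171.4/48 ≈ 3.5708.
Since k = 1/(1 − MPC), MPC = 1 − 1/k = 1 − ΔG/ΔY = 1 − 48/171.4 ≈ 0.720.

0.720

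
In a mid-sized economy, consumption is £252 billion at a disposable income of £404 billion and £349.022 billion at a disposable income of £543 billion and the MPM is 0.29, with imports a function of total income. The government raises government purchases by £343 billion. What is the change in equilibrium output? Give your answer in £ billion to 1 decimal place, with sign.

MPC = ΔC/ΔYd = (349.022 − 252)/(543 − 404) = 97.022/139 = 0.698.
Spending multiplier = 1/(1 − c + m) = 1/(1 − 0.698 + 0.29) = 1/0.592 ≈ 1.689.
ΔY = k × ΔG = (+£343 billion) / 0.592 ≈ +£579.4 billion.

+£579.4 billion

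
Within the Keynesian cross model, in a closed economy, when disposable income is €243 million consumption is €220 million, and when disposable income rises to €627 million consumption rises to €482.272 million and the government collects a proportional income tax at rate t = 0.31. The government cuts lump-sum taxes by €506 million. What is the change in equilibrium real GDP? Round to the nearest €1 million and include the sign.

MPC = ΔC/ΔYd = (482.272 − 220)/(627 − 243) = 262.272/384 = 0.683.
A lump-sum tax change of −€506 million shifts disposable income by +€506 million; first-round consumption changes by −c × ΔT = −0.683 × (−€506 million) = +€345.598 million.
Expenditure multiplier = 1/(1 − c(1−t)) = 1/(1 − 0.683×0.69) = 1/0.52873 ≈ 1.891.
The tax multiplier is −c × k ≈ −1.292, so ΔY = k × (−c·ΔT) = (+€345.598 million) / 0.52873 ≈ +€654 million.

+€654 million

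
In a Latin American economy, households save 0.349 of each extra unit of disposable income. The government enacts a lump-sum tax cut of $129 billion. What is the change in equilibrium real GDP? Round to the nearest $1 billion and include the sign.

+$241 billion

MPC = 1 − MPS = 1 − 0.349 = 0.651.
A lump-sum tax change of −$129 billion shifts disposable income by +$129 billion; first-round consumption changes by −c × ΔT = −0.651 × (−$129 billion) = +$83.979 billion.
Expenditure multiplier = 1/(1 − MPC) = 1/(1 − 0.651) = 1/0.349 ≈ 2.865.
The tax multiplier is −c × k ≈ −1.865, so ΔY = k × (−c·ΔT) = (+$83.979 billion) / 0.349 ≈ +$241 billion.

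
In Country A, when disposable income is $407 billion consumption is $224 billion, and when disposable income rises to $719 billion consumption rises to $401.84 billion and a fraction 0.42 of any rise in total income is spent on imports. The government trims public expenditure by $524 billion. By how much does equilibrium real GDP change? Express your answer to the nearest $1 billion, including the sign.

−$616 billion

MPC = ΔC/ΔYd = (401.84 − 224)/(719 − 407) = 177.84/312 = 0.57.
Government-spending multiplier = 1/(1 − c + m) = 1/(1 − 0.57 + 0.42) = 1/0.85 ≈ 1.176.
ΔY = k × ΔG = (−$524 billion) / 0.85 ≈ −$616 billion.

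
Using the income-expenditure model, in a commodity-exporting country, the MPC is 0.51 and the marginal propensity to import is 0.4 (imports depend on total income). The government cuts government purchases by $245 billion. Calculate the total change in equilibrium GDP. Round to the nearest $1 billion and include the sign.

−$275 billion

Spending multiplier = 1/(1 − c + m) = 1/(1 − 0.51 + 0.4) = 1/0.89 ≈ 1.124.
ΔY = k × ΔG = (−$245 billion) / 0.89 ≈ −$275 billion.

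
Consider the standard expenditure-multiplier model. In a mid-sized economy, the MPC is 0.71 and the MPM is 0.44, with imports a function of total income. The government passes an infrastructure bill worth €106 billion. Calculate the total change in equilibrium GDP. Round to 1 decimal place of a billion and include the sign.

+€145.2 billion

Expenditure multiplier = 1/(1 − c + m) = 1/(1 − 0.71 + 0.44) = 1/0.73 ≈ 1.37.
ΔY = k × ΔG = (+€106 billion) / 0.73 ≈ +€145.2 billion.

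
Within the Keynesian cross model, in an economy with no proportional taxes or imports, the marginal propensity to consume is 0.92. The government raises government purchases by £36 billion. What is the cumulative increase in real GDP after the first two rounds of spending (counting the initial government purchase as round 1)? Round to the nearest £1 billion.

Round 1 adds ΔG = £36 billion; each later round is MPC = 0.92 times the previous.
After 2 rounds: 36 + 33.12 = ΔG·(1 − c^2)/(1 − c) = 36 × (1 − 0.8464)/0.08 ≈ £69 billion.

£69 billion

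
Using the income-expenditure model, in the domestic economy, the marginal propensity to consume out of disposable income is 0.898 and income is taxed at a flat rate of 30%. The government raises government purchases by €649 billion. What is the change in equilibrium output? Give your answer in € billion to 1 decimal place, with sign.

+€1,747.4 billion

Expenditure multiplier = 1/(1 − c(1−t)) = 1/(1 − 0.898×0.7) = 1/0.3714 ≈ 2.693.
ΔY = k × ΔG = (+€649 billion) / 0.3714 ≈ +€1,747.4 billion.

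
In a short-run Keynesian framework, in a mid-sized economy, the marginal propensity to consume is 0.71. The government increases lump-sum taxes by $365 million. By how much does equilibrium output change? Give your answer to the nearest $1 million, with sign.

A lump-sum tax change of +$365 million shifts disposable income by −$365 million; first-round consumption changes by −c × ΔT = −0.71 × (+$365 million) = −$259.15 million.
Expenditure multiplier = 1/(1 − MPC) = 1/(1 − 0.71) = 1/0.29 ≈ 3.448.
The tax multiplier is −c × k ≈ −2.448, so ΔY = k × (−c·ΔT) = (−$259.15 million) / 0.29 ≈ −$894 million.

−$894 million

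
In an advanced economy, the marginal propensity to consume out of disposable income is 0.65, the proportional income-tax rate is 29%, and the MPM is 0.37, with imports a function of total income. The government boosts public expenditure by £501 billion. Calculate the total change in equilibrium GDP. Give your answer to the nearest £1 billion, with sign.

Spending multiplier = 1/(1 − c(1−t) + m) = 1/(1 − 0.65×0.71 + 0.37) = 1/0.9085 ≈ 1.101.
ΔY = k × ΔG = (+£501 billion) / 0.9085 ≈ +£551 billion.

+£551 billion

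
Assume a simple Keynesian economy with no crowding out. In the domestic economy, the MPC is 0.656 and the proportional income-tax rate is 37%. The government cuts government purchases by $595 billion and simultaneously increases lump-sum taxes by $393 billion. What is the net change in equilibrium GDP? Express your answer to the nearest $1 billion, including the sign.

−$1,454 billion

Expenditure multiplier = 1/(1 − c(1−t)) = 1/(1 − 0.656×0.63) = 1/0.58672 ≈ 1.704.
ΔG contributes k·ΔG = (−$595 billion) / 0.58672 ≈ −$1,014.1 billion.
ΔT of +$393 billion changes first-round spending by −c·ΔT = −$257.808 billion, contributing k·(−c·ΔT) = (−$257.808 billion) / 0.58672 ≈ −$439.4 billion.
Net ΔY = k(ΔG − c·ΔT) = (−$852.808 billion) / 0.58672 ≈ −$1,454 billion.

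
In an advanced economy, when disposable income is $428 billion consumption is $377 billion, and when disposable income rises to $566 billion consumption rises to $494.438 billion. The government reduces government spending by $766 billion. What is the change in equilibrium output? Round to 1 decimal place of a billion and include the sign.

−$5,140.9 billion

MPC = ΔC/ΔYd = (494.438 − 377)/(566 − 428) = 117.438/138 = 0.851.
Spending multiplier = 1/(1 − MPC) = 1/(1 − 0.851) = 1/0.149 ≈ 6.711.
ΔY = k × ΔG = (−$766 billion) / 0.149 ≈ −$5,140.9 billion.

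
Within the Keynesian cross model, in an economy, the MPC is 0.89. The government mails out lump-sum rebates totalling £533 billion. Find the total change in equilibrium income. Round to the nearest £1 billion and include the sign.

A lump-sum tax change of −£533 billion shifts disposable income by +£533 billion; first-round consumption changes by −c × ΔT = −0.89 × (−£533 billion) = +£474.37 billion.
Expenditure multiplier = 1/(1 − MPC) = 1/(1 − 0.89) = 1/0.11 ≈ 9.091.
The tax multiplier is −c × k ≈ −8.091, so ΔY = k × (−c·ΔT) = (+£474.37 billion) / 0.11 ≈ +£4,312 billion.

+£4,312 billion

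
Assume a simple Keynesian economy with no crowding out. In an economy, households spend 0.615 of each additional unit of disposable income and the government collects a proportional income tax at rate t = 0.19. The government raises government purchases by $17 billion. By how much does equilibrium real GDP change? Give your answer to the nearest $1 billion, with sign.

+$34 billion

Expenditure multiplier = 1/(1 − c(1−t)) = 1/(1 − 0.615×0.81) = 1/0.50185 ≈ 1.993.
ΔY = k × ΔG = (+$17 billion) / 0.50185 ≈ +$34 billion.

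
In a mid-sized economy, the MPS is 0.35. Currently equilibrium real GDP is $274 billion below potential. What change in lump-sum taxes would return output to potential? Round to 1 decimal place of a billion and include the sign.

−$147.5 billion

MPC = 1 − MPS = 1 − 0.35 = 0.65.
Spending multiplier = 1/(1 − MPC) = 1/(1 − 0.65) = 1/0.35 ≈ 2.857.
Tax multiplier = −c·k = −0.65/0.35 ≈ −1.857. Need ΔY = +$274 billion, so ΔT = ΔY/(−c·k) = −(+$274 billion) × 0.35 / 0.65 ≈ −$147.5 billion.
The government should cut lump-sum taxes by $147.5 billion.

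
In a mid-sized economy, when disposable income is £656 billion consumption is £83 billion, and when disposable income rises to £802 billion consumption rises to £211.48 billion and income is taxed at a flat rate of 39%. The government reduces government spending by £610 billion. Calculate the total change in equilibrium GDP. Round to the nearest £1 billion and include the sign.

−£1,317 billion

MPC = ΔC/ΔYd = (211.48 − 83)/(802 − 656) = 128.48/146 = 0.88.
Spending multiplier = 1/(1 − c(1−t)) = 1/(1 − 0.88×0.61) = 1/0.4632 ≈ 2.159.
ΔY = k × ΔG = (−£610 billion) / 0.4632 ≈ −£1,317 billion.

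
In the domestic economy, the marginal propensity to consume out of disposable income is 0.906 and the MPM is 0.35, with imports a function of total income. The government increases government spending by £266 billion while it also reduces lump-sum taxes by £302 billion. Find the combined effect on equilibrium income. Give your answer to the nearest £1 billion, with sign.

Expenditure multiplier = 1/(1 − c + m) = 1/(1 − 0.906 + 0.35) = 1/0.444 ≈ 2.252.
ΔG contributes k·ΔG = (+£266 billion) / 0.444 ≈ +£599.1 billion.
ΔT of −£302 billion changes first-round spending by −c·ΔT = +£273.612 billion, contributing k·(−c·ΔT) = (+£273.612 billion) / 0.444 ≈ +£616.2 billion.
Net ΔY = k(ΔG − c·ΔT) = (+£539.612 billion) / 0.444 ≈ +£1,215 billion.

+£1,215 billion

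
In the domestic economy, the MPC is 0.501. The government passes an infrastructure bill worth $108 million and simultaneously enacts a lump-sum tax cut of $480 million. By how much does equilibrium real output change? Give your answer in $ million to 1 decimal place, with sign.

Expenditure multiplier = 1/(1 − MPC) = 1/(1 − 0.501) = 1/0.499 ≈ 2.004.
ΔG contributes k·ΔG = (+$108 million) / 0.499 ≈ +$216.4 million.
ΔT of −$480 million changes first-round spending by −c·ΔT = +$240.48 million, contributing k·(−c·ΔT) = (+$240.48 million) / 0.499 ≈ +$481.9 million.
Net ΔY = k(ΔG − c·ΔT) = (+$348.48 million) / 0.499 ≈ +$698.4 million.

+$698.4 million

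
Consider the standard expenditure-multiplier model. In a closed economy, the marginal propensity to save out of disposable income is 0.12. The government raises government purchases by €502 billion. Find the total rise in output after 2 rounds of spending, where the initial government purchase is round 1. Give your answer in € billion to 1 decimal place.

€943.8 billion

MPC = 1 − MPS = 1 − 0.12 = 0.88.
Round 1 adds ΔG = €502 billion; each later round is MPC = 0.88 times the previous.
After 2 rounds: 502 + 441.76 = ΔG·(1 − c^2)/(1 − c) = 502 × (1 − 0.7744)/0.12 ≈ €943.8 billion.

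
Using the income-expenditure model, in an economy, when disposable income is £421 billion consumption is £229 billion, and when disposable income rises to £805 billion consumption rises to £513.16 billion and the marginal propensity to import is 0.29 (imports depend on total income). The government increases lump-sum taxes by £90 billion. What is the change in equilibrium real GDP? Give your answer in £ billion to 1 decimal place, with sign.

MPC = ΔC/ΔYd = (513.16 − 229)/(805 − 421) = 284.16/384 = 0.74.
A lump-sum tax change of +£90 billion shifts disposable income by −£90 billion; first-round consumption changes by −c × ΔT = −0.74 × (+£90 billion) = −£66.6 billion.
Expenditure multiplier = 1/(1 − c + m) = 1/(1 − 0.74 + 0.29) = 1/0.55 ≈ 1.818.
The tax multiplier is −c × k ≈ −1.345, so ΔY = k × (−c·ΔT) = (−£66.6 billion) / 0.55 ≈ −£121.1 billion.

−£121.1 billion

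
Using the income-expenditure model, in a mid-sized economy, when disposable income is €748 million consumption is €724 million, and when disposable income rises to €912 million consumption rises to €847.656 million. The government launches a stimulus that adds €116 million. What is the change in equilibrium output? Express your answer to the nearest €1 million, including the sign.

MPC = ΔC/ΔYd = (847.656 − 724)/(912 − 748) = 123.656/164 = 0.754.
Expenditure multiplier = 1/(1 − MPC) = 1/(1 − 0.754) = 1/0.246 ≈ 4.065.
ΔY = k × ΔG = (+€116 million) / 0.246 ≈ +€472 million.

+€472 million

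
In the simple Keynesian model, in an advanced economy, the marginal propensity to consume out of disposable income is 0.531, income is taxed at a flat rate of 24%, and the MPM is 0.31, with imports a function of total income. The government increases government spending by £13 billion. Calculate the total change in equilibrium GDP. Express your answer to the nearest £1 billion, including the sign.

Spending multiplier = 1/(1 − c(1−t) + m) = 1/(1 − 0.531×0.76 + 0.31) = 1/0.90644 ≈ 1.103.
ΔY = k × ΔG = (+£13 billion) / 0.90644 ≈ +£14 billion.

+£14 billion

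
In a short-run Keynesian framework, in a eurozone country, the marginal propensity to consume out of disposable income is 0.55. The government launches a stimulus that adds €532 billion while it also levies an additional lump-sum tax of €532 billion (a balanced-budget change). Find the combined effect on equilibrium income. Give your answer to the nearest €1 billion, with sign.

Expenditure multiplier = 1/(1 − MPC) = 1/(1 − 0.55) = 1/0.45 ≈ 2.222.
ΔG contributes k·ΔG = (+€532 billion) / 0.45 ≈ +€1,182.2 billion.
ΔT of +€532 billion changes first-round spending by −c·ΔT = −€292.6 billion, contributing k·(−c·ΔT) = (−€292.6 billion) / 0.45 ≈ −€650.2 billion.
With ΔG = ΔT and no other leakages, the balanced-budget multiplier is 1, so ΔY = ΔG = +€532 billion.

+€532 billion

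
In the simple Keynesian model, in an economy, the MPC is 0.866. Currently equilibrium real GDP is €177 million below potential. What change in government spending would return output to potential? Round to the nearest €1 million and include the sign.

+€24 million

Spending multiplier = 1/(1 − MPC) = 1/(1 − 0.866) = 1/0.134 ≈ 7.463.
Need ΔY = +€177 million, so ΔG = ΔY/k = (+€177 million) × 0.134 ≈ +€24 million.
The government should increase government spending by €24 million.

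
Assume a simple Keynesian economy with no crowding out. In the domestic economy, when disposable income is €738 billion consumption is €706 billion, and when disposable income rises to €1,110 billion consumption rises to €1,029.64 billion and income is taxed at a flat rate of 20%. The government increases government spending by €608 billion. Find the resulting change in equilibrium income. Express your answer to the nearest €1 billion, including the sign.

+€2,000 billion

MPC = ΔC/ΔYd = (1,029.64 − 706)/(1,110 − 738) = 323.64/372 = 0.87.
Government-spending multiplier = 1/(1 − c(1−t)) = 1/(1 − 0.87×0.8) = 1/0.304 ≈ 3.289.
ΔY = k × ΔG = (+€608 billion) / 0.304 = +€2,000 billion.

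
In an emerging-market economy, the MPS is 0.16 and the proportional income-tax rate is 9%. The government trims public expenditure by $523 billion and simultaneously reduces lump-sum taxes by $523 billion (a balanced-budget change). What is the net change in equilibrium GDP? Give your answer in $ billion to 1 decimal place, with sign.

MPC = 1 − MPS = 1 − 0.16 = 0.84.
Expenditure multiplier = 1/(1 − c(1−t)) = 1/(1 − 0.84×0.91) = 1/0.2356 ≈ 4.244.
ΔG contributes k·ΔG = (−$523 billion) / 0.2356 ≈ −$2,219.9 billion.
ΔT of −$523 billion changes first-round spending by −c·ΔT = +$439.32 billion, contributing k·(−c·ΔT) = (+$439.32 billion) / 0.2356 ≈ +$1,864.7 billion.
Net ΔY = k(ΔG − c·ΔT) = (−$83.68 billion) / 0.2356 ≈ −$355.2 billion.

−$355.2 billion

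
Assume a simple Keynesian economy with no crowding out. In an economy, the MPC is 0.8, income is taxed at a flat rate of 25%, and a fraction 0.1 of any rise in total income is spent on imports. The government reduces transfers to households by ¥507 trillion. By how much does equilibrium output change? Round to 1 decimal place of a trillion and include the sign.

−¥811.2 trillion

The transfer change shifts disposable income by −¥507 trillion, so first-round consumption changes by c·ΔTR = 0.8 × (−¥507 trillion) = −¥405.6 trillion.
Expenditure multiplier = 1/(1 − c(1−t) + m) = 1/(1 − 0.8×0.75 + 0.1) = 1/0.5 = 2.
The transfer multiplier is c × k = 1.6, so ΔY = k × (c·ΔTR) = (−¥405.6 trillion) / 0.5 = −¥811.2 trillion.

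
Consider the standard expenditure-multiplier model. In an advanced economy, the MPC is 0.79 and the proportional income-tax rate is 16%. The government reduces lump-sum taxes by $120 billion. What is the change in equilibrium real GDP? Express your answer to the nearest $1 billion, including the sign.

+$282 billion

A lump-sum tax change of −$120 billion shifts disposable income by +$120 billion; first-round consumption changes by −c × ΔT = −0.79 × (−$120 billion) = +$94.8 billion.
Expenditure multiplier = 1/(1 − c(1−t)) = 1/(1 − 0.79×0.84) = 1/0.3364 ≈ 2.973.
The tax multiplier is −c × k ≈ −2.348, so ΔY = k × (−c·ΔT) = (+$94.8 billion) / 0.3364 ≈ +$282 billion.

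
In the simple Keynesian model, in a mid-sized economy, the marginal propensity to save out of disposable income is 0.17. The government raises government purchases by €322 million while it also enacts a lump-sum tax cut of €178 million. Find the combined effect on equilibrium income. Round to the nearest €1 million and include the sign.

+€2,763 million

MPC = 1 − MPS = 1 − 0.17 = 0.83.
Expenditure multiplier = 1/(1 − MPC) = 1/(1 − 0.83) = 1/0.17 ≈ 5.882.
ΔG contributes k·ΔG = (+€322 million) / 0.17 ≈ +€1,894.1 million.
ΔT of −€178 million changes first-round spending by −c·ΔT = +€147.74 million, contributing k·(−c·ΔT) = (+€147.74 million) / 0.17 ≈ +€869.1 million.
Net ΔY = k(ΔG − c·ΔT) = (+€469.74 million) / 0.17 ≈ +€2,763 million.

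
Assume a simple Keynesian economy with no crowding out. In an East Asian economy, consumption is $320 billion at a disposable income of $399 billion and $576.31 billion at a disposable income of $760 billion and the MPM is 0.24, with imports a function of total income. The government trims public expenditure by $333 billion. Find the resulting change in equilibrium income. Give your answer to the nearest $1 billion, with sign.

MPC = ΔC/ΔYd = (576.31 − 320)/(760 − 399) = 256.31/361 = 0.71.
Government-spending multiplier = 1/(1 − c + m) = 1/(1 − 0.71 + 0.24) = 1/0.53 ≈ 1.887.
ΔY = k × ΔG = (−$333 billion) / 0.53 ≈ −$628 billion.

−$628 billion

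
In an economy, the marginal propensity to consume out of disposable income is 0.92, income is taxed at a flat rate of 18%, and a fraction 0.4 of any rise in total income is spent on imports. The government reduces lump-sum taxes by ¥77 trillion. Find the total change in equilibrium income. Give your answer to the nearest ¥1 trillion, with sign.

A lump-sum tax change of −¥77 trillion shifts disposable income by +¥77 trillion; first-round consumption changes by −c × ΔT = −0.92 × (−¥77 trillion) = +¥70.84 trillion.
Expenditure multiplier = 1/(1 − c(1−t) + m) = 1/(1 − 0.92×0.82 + 0.4) = 1/0.6456 ≈ 1.549.
The tax multiplier is −c × k ≈ −1.425, so ΔY = k × (−c·ΔT) = (+¥70.84 trillion) / 0.6456 ≈ +¥110 trillion.

+¥110 trillion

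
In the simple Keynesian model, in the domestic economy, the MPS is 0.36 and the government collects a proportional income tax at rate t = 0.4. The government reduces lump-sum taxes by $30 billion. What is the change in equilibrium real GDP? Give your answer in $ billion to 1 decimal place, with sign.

+$31.2 billion

MPC = 1 − MPS = 1 − 0.36 = 0.64.
A lump-sum tax change of −$30 billion shifts disposable income by +$30 billion; first-round consumption changes by −c × ΔT = −0.64 × (−$30 billion) = +$19.2 billion.
Expenditure multiplier = 1/(1 − c(1−t)) = 1/(1 − 0.64×0.6) = 1/0.616 ≈ 1.623.
The tax multiplier is −c × k ≈ −1.039, so ΔY = k × (−c·ΔT) = (+$19.2 billion) / 0.616 ≈ +$31.2 billion.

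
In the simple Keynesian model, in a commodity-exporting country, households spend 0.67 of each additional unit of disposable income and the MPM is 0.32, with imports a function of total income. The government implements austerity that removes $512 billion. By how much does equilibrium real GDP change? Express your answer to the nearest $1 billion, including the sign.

Spending multiplier = 1/(1 − c + m) = 1/(1 − 0.67 + 0.32) = 1/0.65 ≈ 1.538.
ΔY = k × ΔG = (−$512 billion) / 0.65 ≈ −$788 billion.

−$788 billion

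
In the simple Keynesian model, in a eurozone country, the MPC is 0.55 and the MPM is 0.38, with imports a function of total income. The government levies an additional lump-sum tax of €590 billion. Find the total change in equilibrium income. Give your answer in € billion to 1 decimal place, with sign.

−€391.0 billion

A lump-sum tax change of +€590 billion shifts disposable income by −€590 billion; first-round consumption changes by −c × ΔT = −0.55 × (+€590 billion) = −€324.5 billion.
Expenditure multiplier = 1/(1 − c + m) = 1/(1 − 0.55 + 0.38) = 1/0.83 ≈ 1.205.
The tax multiplier is −c × k ≈ −0.663, so ΔY = k × (−c·ΔT) = (−€324.5 billion) / 0.83 ≈ −€391 billion.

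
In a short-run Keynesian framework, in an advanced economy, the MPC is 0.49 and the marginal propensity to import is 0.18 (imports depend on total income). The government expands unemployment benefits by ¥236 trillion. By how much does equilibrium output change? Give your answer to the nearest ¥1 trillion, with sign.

The transfer change shifts disposable income by +¥236 trillion, so first-round consumption changes by c·ΔTR = 0.49 × (+¥236 trillion) = +¥115.64 trillion.
Expenditure multiplier = 1/(1 − c + m) = 1/(1 − 0.49 + 0.18) = 1/0.69 ≈ 1.449.
The transfer multiplier is c × k ≈ 0.71, so ΔY = k × (c·ΔTR) = (+¥115.64 trillion) / 0.69 ≈ +¥168 trillion.

+¥168 trillion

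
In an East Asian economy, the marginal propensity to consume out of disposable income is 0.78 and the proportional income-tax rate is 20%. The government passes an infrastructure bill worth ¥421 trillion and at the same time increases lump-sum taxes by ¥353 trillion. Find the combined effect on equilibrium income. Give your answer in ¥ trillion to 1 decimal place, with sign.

+¥387.4 trillion

Expenditure multiplier = 1/(1 − c(1−t)) = 1/(1 − 0.78×0.8) = 1/0.376 ≈ 2.66.
ΔG contributes k·ΔG = (+¥421 trillion) / 0.376 ≈ +¥1,119.7 trillion.
ΔT of +¥353 trillion changes first-round spending by −c·ΔT = −¥275.34 trillion, contributing k·(−c·ΔT) = (−¥275.34 trillion) / 0.376 ≈ −¥732.3 trillion.
Net ΔY = k(ΔG − c·ΔT) = (+¥145.66 trillion) / 0.376 ≈ +¥387.4 trillion.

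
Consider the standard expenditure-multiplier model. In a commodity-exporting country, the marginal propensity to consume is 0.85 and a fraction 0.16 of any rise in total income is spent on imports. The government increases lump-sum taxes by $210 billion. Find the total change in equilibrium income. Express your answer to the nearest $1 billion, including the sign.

A lump-sum tax change of +$210 billion shifts disposable income by −$210 billion; first-round consumption changes by −c × ΔT = −0.85 × (+$210 billion) = −$178.5 billion.
Expenditure multiplier = 1/(1 − c + m) = 1/(1 − 0.85 + 0.16) = 1/0.31 ≈ 3.226.
The tax multiplier is −c × k ≈ −2.742, so ΔY = k × (−c·ΔT) = (−$178.5 billion) / 0.31 ≈ −$576 billion.

−$576 billion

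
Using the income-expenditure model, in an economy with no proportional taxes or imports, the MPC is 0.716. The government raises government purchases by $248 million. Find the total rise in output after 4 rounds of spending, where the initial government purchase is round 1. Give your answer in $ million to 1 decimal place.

Round 1 adds ΔG = $248 million; each later round is MPC = 0.716 times the previous.
After 4 rounds: 248 + 177.568 + 127.138688 + 91.031300608 = ΔG·(1 − c^4)/(1 − c) = 248 × (1 − 0.262816174336)/0.284 ≈ $643.7 million.

$643.7 million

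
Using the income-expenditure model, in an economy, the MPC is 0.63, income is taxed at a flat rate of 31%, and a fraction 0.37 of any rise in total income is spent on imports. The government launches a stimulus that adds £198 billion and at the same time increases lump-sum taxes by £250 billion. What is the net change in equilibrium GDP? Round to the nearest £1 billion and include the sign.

+£43 billion

Expenditure multiplier = 1/(1 − c(1−t) + m) = 1/(1 − 0.63×0.69 + 0.37) = 1/0.9353 ≈ 1.069.
ΔG contributes k·ΔG = (+£198 billion) / 0.9353 ≈ +£211.7 billion.
ΔT of +£250 billion changes first-round spending by −c·ΔT = −£157.5 billion, contributing k·(−c·ΔT) = (−£157.5 billion) / 0.9353 ≈ −£168.4 billion.
Net ΔY = k(ΔG − c·ΔT) = (+£40.5 billion) / 0.9353 ≈ +£43 billion.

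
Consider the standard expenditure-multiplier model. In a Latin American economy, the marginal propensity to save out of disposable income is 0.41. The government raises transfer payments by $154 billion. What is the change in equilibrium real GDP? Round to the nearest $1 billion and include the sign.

MPC = 1 − MPS = 1 − 0.41 = 0.59.
The transfer change shifts disposable income by +$154 billion, so first-round consumption changes by c·ΔTR = 0.59 × (+$154 billion) = +$90.86 billion.
Expenditure multiplier = 1/(1 − MPC) = 1/(1 − 0.59) = 1/0.41 ≈ 2.439.
The transfer multiplier is c × k ≈ 1.439, so ΔY = k × (c·ΔTR) = (+$90.86 billion) / 0.41 ≈ +$222 billion.

+$222 billion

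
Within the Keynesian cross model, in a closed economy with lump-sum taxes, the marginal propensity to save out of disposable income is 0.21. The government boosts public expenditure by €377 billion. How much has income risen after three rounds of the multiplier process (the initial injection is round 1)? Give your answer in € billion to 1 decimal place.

MPC = 1 − MPS = 1 − 0.21 = 0.79.
Round 1 adds ΔG = €377 billion; each later round is MPC = 0.79 times the previous.
After 3 rounds: 377 + 297.83 + 235.2857 = ΔG·(1 − c^3)/(1 − c) = 377 × (1 − 0.493039)/0.21 ≈ €910.1 billion.

€910.1 billion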